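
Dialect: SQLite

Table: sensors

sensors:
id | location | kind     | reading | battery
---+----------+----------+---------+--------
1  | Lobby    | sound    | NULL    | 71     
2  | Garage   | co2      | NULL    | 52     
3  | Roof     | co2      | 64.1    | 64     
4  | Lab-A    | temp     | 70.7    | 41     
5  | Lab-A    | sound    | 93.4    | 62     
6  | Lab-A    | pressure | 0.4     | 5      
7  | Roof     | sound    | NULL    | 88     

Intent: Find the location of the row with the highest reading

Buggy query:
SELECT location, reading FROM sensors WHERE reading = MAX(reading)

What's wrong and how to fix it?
Bug: WHERE is evaluated per row; an aggregate over the whole table isn't defined there

Fix: Use a subquery: WHERE reading = (SELECT MAX(reading) FROM sensors)

Corrected query:
SELECT location, reading FROM sensors WHERE reading = (SELECT MAX(reading) FROM sensors)

Result:
location | reading
---------+--------
Lab-A    | 93.4   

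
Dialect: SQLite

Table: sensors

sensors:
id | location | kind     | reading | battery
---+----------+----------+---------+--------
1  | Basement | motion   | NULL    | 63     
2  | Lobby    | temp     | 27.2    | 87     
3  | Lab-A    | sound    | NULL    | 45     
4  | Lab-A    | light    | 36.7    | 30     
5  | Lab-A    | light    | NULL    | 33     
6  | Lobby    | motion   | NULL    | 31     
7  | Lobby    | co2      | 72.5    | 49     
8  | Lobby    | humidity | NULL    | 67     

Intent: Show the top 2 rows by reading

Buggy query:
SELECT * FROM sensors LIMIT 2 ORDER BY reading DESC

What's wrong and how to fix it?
Bug: ORDER BY cannot follow LIMIT; LIMIT is the final clause

Fix: Swap the clauses: ORDER BY first, then LIMIT

Corrected query:
SELECT * FROM sensors ORDER BY reading DESC LIMIT 2

Result:
id | location | kind  | reading | battery
---+----------+-------+---------+--------
7  | Lobby    | co2   | 72.5    | 49     
4  | Lab-A    | light | 36.7    | 30     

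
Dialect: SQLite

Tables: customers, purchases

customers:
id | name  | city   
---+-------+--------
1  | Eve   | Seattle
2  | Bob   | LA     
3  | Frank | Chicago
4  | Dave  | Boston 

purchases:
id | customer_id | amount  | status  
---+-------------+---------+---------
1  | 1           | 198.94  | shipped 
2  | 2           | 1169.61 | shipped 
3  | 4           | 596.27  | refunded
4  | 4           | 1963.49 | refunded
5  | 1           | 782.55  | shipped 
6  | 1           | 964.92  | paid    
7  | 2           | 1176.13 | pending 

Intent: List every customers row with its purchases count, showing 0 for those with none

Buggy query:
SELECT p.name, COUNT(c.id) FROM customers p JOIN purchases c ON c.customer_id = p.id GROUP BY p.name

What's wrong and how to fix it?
Bug: INNER JOIN drops customers rows that have no matching purchases rows

Fix: Switch to LEFT JOIN to retain unmatched parent rows

Corrected query:
SELECT p.name, COUNT(c.id) FROM customers p LEFT JOIN purchases c ON c.customer_id = p.id GROUP BY p.name

Result:
name  | COUNT(c.id)
------+------------
Bob   | 2          
Dave  | 2          
Eve   | 3          
Frank | 0          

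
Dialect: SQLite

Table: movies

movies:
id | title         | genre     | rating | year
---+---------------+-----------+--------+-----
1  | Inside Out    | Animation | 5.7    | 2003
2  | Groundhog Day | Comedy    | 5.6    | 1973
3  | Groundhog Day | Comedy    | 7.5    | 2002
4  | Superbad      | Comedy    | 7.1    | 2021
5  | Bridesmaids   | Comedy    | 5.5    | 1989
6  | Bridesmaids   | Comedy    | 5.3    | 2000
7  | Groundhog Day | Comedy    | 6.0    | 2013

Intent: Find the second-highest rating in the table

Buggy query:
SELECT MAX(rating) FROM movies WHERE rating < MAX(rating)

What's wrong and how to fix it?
Bug: The inner MAX is an aggregate inside WHERE, which is not allowed

Fix: Put the inner MAX in a scalar subquery

Corrected query:
SELECT MAX(rating) FROM movies WHERE rating < (SELECT MAX(rating) FROM movies)

Result:
MAX(rating)
-----------
7.1        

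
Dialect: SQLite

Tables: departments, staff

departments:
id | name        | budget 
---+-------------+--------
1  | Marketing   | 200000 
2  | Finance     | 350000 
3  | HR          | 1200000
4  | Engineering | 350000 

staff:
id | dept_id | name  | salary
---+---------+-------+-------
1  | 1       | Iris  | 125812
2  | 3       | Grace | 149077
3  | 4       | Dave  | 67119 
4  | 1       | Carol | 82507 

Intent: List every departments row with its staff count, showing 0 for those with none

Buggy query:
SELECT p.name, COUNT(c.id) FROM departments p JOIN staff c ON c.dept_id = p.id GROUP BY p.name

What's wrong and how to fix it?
Bug: An inner join excludes parents with zero children

Fix: Switch to LEFT JOIN to retain unmatched parent rows

Corrected query:
SELECT p.name, COUNT(c.id) FROM departments p LEFT JOIN staff c ON c.dept_id = p.id GROUP BY p.name

Result:
name        | COUNT(c.id)
------------+------------
Engineering | 1          
Finance     | 0          
HR          | 1          
Marketing   | 2          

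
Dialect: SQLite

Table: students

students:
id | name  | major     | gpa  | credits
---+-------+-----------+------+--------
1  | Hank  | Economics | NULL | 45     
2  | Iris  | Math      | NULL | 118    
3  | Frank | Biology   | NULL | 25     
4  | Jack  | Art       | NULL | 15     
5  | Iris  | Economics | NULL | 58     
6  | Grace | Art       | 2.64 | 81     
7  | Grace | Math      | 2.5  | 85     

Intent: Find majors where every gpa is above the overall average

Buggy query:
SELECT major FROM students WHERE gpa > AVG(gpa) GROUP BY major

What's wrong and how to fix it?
Bug: WHERE evaluates per row before aggregation, so AVG() is unavailable

Fix: Use a subquery for AVG and a HAVING MIN(...) filter so the condition holds for every row in the group

Corrected query:
SELECT major FROM students GROUP BY major HAVING MIN(gpa) > (SELECT AVG(gpa) FROM students)

Result:
major
-----
Art  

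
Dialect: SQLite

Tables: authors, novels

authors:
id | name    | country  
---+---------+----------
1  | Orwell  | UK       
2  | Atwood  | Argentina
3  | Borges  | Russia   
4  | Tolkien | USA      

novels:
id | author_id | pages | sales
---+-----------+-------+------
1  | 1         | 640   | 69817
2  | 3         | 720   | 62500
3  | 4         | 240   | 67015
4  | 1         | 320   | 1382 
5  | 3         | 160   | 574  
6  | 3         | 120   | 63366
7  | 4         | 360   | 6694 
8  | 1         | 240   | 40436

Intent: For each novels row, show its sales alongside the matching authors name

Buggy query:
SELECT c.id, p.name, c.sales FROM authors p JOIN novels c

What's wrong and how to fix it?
Bug: JOIN with no ON clause produces a cartesian product; every novels row pairs with every authors row

Fix: Specify the join condition linking the foreign key to the parent id

Corrected query:
SELECT c.id, p.name, c.sales FROM authors p JOIN novels c ON c.author_id = p.id

Result:
id | name    | sales
---+---------+------
1  | Orwell  | 69817
2  | Borges  | 62500
3  | Tolkien | 67015
4  | Orwell  | 1382 
5  | Borges  | 574  
6  | Borges  | 63366
7  | Tolkien | 6694 
8  | Orwell  | 40436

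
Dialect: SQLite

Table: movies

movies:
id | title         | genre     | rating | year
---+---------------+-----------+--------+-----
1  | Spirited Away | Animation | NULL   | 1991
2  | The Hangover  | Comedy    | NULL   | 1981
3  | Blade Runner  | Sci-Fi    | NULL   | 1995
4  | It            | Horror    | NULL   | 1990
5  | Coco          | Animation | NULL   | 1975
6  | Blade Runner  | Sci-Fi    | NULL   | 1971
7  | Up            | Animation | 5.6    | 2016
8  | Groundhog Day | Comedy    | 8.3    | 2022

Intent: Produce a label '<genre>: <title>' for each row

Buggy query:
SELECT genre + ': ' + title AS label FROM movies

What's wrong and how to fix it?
Bug: '+' is numeric addition; on text columns SQLite converts them to 0 instead of concatenating

Fix: Replace + with || to concatenate text

Corrected query:
SELECT genre || ': ' || title AS label FROM movies

Result:
label                   
------------------------
Animation: Spirited Away
Comedy: The Hangover    
Sci-Fi: Blade Runner    
Horror: It              
Animation: Coco         
Sci-Fi: Blade Runner    
Animation: Up           
Comedy: Groundhog Day   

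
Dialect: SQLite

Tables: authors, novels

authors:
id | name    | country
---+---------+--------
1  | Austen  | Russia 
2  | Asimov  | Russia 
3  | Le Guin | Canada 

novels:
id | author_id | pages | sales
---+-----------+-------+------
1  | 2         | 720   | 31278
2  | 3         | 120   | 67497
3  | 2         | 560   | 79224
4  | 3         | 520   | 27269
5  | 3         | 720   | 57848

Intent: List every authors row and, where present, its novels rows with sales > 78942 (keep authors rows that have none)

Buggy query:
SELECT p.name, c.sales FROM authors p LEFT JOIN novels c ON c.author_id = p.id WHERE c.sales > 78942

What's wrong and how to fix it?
Bug: Filtering c.sales in WHERE discards the NULL rows produced by LEFT JOIN, turning it into an inner join

Fix: Move the right-table condition into the ON clause so unmatched parents are kept

Corrected query:
SELECT p.name, c.sales FROM authors p LEFT JOIN novels c ON c.author_id = p.id AND c.sales > 78942

Result:
name    | sales
--------+------
Austen  | NULL 
Asimov  | 79224
Le Guin | NULL 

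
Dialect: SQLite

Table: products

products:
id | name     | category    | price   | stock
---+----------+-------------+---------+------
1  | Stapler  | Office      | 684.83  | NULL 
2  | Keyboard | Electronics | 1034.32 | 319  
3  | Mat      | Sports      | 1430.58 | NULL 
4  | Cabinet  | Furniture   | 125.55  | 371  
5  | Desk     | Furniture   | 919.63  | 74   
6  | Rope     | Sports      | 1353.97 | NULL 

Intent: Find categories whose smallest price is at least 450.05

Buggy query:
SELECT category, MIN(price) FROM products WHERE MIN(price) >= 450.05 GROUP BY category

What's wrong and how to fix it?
Bug: MIN() in WHERE is a misuse of aggregate

Fix: Use HAVING for the per-group MIN condition

Corrected query:
SELECT category, MIN(price) FROM products GROUP BY category HAVING MIN(price) >= 450.05

Result:
category    | MIN(price)
------------+-----------
Electronics | 1034.32   
Office      | 684.83    
Sports      | 1353.97   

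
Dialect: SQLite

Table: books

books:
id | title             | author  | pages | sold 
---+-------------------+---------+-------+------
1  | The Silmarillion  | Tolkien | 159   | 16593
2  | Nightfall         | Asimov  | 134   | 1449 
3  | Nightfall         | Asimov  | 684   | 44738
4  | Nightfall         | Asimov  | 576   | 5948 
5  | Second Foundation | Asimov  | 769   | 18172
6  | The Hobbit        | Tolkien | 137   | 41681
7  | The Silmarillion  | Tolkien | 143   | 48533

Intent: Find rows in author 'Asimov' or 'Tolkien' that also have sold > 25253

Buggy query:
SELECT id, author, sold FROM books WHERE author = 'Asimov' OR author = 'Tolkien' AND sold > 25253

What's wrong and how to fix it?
Bug: Without parentheses, AND is evaluated before OR, so the sold filter only applies to the 'Tolkien' branch

Fix: Group the OR with parentheses (or use IN), then AND the threshold

Corrected query:
SELECT id, author, sold FROM books WHERE (author = 'Asimov' OR author = 'Tolkien') AND sold > 25253

Result:
id | author  | sold 
---+---------+------
3  | Asimov  | 44738
6  | Tolkien | 41681
7  | Tolkien | 48533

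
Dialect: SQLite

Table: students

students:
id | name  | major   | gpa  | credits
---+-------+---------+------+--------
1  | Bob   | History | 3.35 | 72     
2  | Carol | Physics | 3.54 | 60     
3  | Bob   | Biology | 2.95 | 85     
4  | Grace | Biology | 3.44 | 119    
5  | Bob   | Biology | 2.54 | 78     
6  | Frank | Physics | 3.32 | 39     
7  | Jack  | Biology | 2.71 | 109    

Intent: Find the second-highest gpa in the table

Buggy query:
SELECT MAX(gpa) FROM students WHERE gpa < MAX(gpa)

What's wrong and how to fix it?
Bug: The inner MAX is an aggregate inside WHERE, which is not allowed

Fix: Compute the overall MAX in a subquery, then take MAX of rows below it

Corrected query:
SELECT MAX(gpa) FROM students WHERE gpa < (SELECT MAX(gpa) FROM students)

Result:
MAX(gpa)
--------
3.44    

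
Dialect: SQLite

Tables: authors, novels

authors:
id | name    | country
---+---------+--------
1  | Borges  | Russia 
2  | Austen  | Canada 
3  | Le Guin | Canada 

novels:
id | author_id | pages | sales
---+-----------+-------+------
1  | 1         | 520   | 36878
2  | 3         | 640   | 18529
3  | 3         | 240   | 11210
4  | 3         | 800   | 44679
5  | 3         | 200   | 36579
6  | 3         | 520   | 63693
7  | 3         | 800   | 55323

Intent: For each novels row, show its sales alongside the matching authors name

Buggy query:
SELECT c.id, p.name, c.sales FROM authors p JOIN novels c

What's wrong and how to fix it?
Bug: JOIN with no ON clause produces a cartesian product; every novels row pairs with every authors row

Fix: Specify the join condition linking the foreign key to the parent id

Corrected query:
SELECT c.id, p.name, c.sales FROM authors p JOIN novels c ON c.author_id = p.id

Result:
id | name    | sales
---+---------+------
1  | Borges  | 36878
2  | Le Guin | 18529
3  | Le Guin | 11210
4  | Le Guin | 44679
5  | Le Guin | 36579
6  | Le Guin | 63693
7  | Le Guin | 55323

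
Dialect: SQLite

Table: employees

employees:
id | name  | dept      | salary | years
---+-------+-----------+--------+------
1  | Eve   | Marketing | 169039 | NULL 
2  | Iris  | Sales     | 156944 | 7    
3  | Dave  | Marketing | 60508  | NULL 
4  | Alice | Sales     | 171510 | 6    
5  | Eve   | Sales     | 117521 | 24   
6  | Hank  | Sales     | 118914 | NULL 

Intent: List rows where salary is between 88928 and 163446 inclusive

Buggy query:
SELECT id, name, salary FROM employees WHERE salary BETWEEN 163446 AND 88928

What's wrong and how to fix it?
Bug: BETWEEN expects the lower bound first; with 163446 AND 88928 the range is empty

Fix: Swap the bounds so the smaller value comes first

Corrected query:
SELECT id, name, salary FROM employees WHERE salary BETWEEN 88928 AND 163446

Result:
id | name | salary
---+------+-------
2  | Iris | 156944
5  | Eve  | 117521
6  | Hank | 118914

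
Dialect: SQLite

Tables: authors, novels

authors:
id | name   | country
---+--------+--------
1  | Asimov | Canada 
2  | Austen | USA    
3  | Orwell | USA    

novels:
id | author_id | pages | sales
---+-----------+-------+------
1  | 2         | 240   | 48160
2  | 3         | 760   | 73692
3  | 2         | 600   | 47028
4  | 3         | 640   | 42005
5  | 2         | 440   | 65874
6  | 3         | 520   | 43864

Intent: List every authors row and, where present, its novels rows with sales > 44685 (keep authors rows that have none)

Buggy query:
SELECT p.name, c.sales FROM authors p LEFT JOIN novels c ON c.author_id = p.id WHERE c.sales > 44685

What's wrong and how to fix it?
Bug: A WHERE condition on the right-hand table after LEFT JOIN drops unmatched parents

Fix: Put 'c.sales > 44685' in the JOIN's ON clause instead of WHERE

Corrected query:
SELECT p.name, c.sales FROM authors p LEFT JOIN novels c ON c.author_id = p.id AND c.sales > 44685

Result:
name   | sales
-------+------
Asimov | NULL 
Austen | 47028
Austen | 48160
Austen | 65874
Orwell | 73692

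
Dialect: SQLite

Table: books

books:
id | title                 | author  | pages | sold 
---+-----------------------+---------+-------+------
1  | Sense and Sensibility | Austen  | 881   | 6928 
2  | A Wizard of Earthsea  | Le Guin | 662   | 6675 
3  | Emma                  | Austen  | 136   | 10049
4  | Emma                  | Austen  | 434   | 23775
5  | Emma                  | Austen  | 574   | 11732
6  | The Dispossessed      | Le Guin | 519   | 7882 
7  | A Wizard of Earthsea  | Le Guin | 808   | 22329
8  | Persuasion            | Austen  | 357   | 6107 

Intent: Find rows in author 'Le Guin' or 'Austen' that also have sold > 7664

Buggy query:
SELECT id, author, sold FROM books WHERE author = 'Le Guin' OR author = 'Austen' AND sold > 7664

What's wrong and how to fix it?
Bug: Without parentheses, AND is evaluated before OR, so the sold filter only applies to the 'Austen' branch

Fix: Group the OR with parentheses (or use IN), then AND the threshold

Corrected query:
SELECT id, author, sold FROM books WHERE (author = 'Le Guin' OR author = 'Austen') AND sold > 7664

Result:
id | author  | sold 
---+---------+------
3  | Austen  | 10049
4  | Austen  | 23775
5  | Austen  | 11732
6  | Le Guin | 7882 
7  | Le Guin | 22329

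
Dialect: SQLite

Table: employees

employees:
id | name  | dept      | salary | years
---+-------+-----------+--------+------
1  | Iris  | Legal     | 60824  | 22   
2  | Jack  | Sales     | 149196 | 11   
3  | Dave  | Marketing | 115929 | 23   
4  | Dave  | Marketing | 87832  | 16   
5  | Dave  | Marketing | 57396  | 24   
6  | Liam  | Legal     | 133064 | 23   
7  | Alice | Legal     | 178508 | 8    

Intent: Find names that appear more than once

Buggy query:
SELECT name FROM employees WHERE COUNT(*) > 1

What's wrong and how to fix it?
Bug: WHERE can't reference COUNT(*); aggregates are computed after WHERE

Fix: GROUP BY name, then filter groups with HAVING COUNT(*) > 1

Corrected query:
SELECT name FROM employees GROUP BY name HAVING COUNT(*) > 1

Result:
name
----
Dave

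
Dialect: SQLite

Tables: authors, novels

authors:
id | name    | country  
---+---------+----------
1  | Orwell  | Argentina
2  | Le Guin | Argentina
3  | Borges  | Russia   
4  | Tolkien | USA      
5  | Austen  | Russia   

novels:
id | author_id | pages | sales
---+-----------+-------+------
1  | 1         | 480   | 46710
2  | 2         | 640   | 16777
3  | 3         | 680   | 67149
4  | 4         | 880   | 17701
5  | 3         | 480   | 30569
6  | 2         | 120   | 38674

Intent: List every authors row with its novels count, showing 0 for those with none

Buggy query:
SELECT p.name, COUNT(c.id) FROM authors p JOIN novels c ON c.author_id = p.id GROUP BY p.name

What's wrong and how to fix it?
Bug: INNER JOIN drops authors rows that have no matching novels rows

Fix: Use LEFT JOIN so parents without children still appear (COUNT(c.id) gives 0)

Corrected query:
SELECT p.name, COUNT(c.id) FROM authors p LEFT JOIN novels c ON c.author_id = p.id GROUP BY p.name

Result:
name    | COUNT(c.id)
--------+------------
Austen  | 0          
Borges  | 2          
Le Guin | 2          
Orwell  | 1          
Tolkien | 1          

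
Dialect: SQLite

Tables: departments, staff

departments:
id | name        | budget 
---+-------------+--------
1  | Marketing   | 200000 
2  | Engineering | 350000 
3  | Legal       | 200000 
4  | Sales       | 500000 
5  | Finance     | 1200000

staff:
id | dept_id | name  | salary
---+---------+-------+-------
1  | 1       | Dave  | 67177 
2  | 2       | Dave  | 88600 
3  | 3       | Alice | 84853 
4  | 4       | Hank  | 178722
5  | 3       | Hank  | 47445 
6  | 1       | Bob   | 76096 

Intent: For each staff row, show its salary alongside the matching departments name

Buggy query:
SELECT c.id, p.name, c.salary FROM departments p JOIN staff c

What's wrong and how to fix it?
Bug: Missing join condition: each staff row is matched to all departments rows instead of just its own

Fix: Add ON c.dept_id = p.id to the JOIN

Corrected query:
SELECT c.id, p.name, c.salary FROM departments p JOIN staff c ON c.dept_id = p.id

Result:
id | name        | salary
---+-------------+-------
1  | Marketing   | 67177 
2  | Engineering | 88600 
3  | Legal       | 84853 
4  | Sales       | 178722
5  | Legal       | 47445 
6  | Marketing   | 76096 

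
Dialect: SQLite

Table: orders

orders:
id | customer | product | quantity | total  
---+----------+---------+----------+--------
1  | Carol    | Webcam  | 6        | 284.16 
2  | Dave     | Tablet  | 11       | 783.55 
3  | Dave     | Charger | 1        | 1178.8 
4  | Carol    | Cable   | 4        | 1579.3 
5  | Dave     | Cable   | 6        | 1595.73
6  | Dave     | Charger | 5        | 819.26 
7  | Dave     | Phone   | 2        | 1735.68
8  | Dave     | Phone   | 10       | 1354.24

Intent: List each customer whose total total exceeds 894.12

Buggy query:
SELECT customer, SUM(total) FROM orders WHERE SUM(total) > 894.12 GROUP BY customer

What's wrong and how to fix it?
Bug: SUM(total) is an aggregate, but WHERE filters rows before aggregation

Fix: Use HAVING (which filters groups after aggregation) instead of WHERE

Corrected query:
SELECT customer, SUM(total) FROM orders GROUP BY customer HAVING SUM(total) > 894.12

Result:
customer | SUM(total)
---------+-----------
Carol    | 1863.46   
Dave     | 7467.26   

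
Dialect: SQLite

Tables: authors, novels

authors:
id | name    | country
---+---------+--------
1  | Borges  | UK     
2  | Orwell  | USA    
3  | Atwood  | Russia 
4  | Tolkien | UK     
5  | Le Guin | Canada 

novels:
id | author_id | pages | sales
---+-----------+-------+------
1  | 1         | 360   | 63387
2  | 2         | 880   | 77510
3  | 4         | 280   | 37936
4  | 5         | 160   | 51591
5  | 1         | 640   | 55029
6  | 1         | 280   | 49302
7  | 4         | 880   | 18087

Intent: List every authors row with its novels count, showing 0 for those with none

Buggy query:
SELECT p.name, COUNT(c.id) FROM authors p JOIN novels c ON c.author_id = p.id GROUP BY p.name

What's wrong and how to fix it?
Bug: INNER JOIN drops authors rows that have no matching novels rows

Fix: Switch to LEFT JOIN to retain unmatched parent rows

Corrected query:
SELECT p.name, COUNT(c.id) FROM authors p LEFT JOIN novels c ON c.author_id = p.id GROUP BY p.name

Result:
name    | COUNT(c.id)
--------+------------
Atwood  | 0          
Borges  | 3          
Le Guin | 1          
Orwell  | 1          
Tolkien | 2          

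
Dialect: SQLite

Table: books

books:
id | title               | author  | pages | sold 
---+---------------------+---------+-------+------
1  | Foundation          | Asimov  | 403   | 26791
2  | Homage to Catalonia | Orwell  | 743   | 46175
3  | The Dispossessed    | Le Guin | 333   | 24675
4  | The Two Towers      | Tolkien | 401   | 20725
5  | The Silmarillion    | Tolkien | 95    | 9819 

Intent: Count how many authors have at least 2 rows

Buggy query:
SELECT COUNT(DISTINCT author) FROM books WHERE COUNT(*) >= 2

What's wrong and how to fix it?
Bug: COUNT(*) cannot appear in WHERE; the per-group count doesn't exist yet

Fix: Use a subquery that GROUPs and filters with HAVING, then count its rows

Corrected query:
SELECT COUNT(*) FROM (SELECT author FROM books GROUP BY author HAVING COUNT(*) >= 2)

Result:
COUNT(*)
--------
1       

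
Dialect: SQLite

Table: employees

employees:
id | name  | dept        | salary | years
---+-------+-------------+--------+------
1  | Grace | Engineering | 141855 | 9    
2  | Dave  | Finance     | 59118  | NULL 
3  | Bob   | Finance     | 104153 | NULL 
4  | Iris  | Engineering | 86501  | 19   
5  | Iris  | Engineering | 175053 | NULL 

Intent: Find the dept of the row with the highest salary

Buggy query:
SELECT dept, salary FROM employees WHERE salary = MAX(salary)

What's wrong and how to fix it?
Bug: MAX(salary) is an aggregate and cannot be used directly in WHERE

Fix: Wrap MAX in a scalar subquery so WHERE compares against a single value

Corrected query:
SELECT dept, salary FROM employees WHERE salary = (SELECT MAX(salary) FROM employees)

Result:
dept        | salary
------------+-------
Engineering | 175053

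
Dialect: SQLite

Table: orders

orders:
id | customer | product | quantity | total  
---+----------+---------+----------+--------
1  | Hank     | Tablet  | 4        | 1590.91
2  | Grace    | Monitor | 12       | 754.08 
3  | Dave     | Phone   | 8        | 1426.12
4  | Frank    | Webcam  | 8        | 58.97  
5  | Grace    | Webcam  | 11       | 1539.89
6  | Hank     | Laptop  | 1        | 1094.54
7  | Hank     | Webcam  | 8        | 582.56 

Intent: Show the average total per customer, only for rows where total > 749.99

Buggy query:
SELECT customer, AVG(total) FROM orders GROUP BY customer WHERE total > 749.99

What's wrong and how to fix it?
Bug: Row-level WHERE must come before GROUP BY in the clause order

Fix: Place WHERE between FROM and GROUP BY

Corrected query:
SELECT customer, AVG(total) FROM orders WHERE total > 749.99 GROUP BY customer

Result:
customer | AVG(total)
---------+-----------
Dave     | 1426.12   
Grace    | 1146.985  
Hank     | 1342.725  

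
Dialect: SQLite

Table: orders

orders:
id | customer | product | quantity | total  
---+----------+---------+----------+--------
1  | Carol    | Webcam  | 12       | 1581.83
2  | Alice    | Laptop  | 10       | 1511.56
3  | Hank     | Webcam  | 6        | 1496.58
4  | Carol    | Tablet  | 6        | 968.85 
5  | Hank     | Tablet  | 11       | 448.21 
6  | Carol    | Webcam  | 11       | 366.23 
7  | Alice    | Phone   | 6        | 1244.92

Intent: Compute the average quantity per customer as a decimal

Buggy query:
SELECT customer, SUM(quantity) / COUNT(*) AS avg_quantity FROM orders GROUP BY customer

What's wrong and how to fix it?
Bug: SUM(quantity) and COUNT(*) are both integers; the division truncates the fractional part

Fix: Multiply by 1.0 (or CAST to REAL) to force floating-point division

Corrected query:
SELECT customer, SUM(quantity) * 1.0 / COUNT(*) AS avg_quantity FROM orders GROUP BY customer

Result:
customer | avg_quantity
---------+-------------
Alice    | 8           
Carol    | 9.666667    
Hank     | 8.5         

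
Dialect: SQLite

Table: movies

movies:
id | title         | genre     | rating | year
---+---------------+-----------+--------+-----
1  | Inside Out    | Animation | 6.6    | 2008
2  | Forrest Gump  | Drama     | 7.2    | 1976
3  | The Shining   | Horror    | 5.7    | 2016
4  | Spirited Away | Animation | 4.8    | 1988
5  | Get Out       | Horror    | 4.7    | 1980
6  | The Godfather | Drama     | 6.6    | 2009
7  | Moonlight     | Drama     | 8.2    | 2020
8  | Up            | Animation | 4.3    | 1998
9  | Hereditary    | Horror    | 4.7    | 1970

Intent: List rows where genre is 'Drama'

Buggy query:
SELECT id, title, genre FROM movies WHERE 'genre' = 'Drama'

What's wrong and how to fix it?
Bug: Single quotes denote string literals in SQL; the column name is being compared as a constant string

Fix: Reference the column as genre without single quotes

Corrected query:
SELECT id, title, genre FROM movies WHERE genre = 'Drama'

Result:
id | title         | genre
---+---------------+------
2  | Forrest Gump  | Drama
6  | The Godfather | Drama
7  | Moonlight     | Drama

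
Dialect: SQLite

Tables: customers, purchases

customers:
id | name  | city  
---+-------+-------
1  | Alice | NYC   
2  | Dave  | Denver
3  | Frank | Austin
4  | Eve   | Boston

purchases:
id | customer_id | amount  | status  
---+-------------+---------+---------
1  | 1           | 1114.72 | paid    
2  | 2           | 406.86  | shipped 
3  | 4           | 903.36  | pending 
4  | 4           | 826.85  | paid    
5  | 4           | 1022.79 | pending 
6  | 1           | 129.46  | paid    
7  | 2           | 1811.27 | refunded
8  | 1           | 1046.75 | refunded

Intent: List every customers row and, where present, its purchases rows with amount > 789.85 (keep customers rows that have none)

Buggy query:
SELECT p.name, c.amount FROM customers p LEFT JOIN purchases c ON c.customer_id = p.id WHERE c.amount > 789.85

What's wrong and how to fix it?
Bug: Filtering c.amount in WHERE discards the NULL rows produced by LEFT JOIN, turning it into an inner join

Fix: Move the right-table condition into the ON clause so unmatched parents are kept

Corrected query:
SELECT p.name, c.amount FROM customers p LEFT JOIN purchases c ON c.customer_id = p.id AND c.amount > 789.85

Result:
name  | amount 
------+--------
Alice | 1046.75
Alice | 1114.72
Dave  | 1811.27
Frank | NULL   
Eve   | 826.85 
Eve   | 903.36 
Eve   | 1022.79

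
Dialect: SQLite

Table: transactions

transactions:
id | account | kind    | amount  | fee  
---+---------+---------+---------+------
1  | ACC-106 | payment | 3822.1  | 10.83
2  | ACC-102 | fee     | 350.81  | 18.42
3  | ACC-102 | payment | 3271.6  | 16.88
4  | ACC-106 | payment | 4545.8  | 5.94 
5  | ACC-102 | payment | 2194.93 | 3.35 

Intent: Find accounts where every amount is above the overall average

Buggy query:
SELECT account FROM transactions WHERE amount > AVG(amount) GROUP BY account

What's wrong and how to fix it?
Bug: WHERE evaluates per row before aggregation, so AVG() is unavailable

Fix: Compute the overall average in a scalar subquery and compare each group's MIN against it in HAVING

Corrected query:
SELECT account FROM transactions GROUP BY account HAVING MIN(amount) > (SELECT AVG(amount) FROM transactions)

Result:
account
-------
ACC-106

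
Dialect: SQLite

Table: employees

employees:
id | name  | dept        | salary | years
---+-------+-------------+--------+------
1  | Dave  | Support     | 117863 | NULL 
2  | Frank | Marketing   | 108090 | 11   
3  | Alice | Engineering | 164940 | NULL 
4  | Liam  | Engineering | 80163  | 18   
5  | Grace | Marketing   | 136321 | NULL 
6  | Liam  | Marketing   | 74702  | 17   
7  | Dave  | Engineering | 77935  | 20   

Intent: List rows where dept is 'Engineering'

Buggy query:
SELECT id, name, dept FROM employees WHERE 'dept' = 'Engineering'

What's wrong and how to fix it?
Bug: 'dept' in single quotes is a string literal, not the column; the comparison is literal-vs-literal and never true

Fix: Remove the quotes around the column name (or use double quotes for an identifier)

Corrected query:
SELECT id, name, dept FROM employees WHERE dept = 'Engineering'

Result:
id | name  | dept       
---+-------+------------
3  | Alice | Engineering
4  | Liam  | Engineering
7  | Dave  | Engineering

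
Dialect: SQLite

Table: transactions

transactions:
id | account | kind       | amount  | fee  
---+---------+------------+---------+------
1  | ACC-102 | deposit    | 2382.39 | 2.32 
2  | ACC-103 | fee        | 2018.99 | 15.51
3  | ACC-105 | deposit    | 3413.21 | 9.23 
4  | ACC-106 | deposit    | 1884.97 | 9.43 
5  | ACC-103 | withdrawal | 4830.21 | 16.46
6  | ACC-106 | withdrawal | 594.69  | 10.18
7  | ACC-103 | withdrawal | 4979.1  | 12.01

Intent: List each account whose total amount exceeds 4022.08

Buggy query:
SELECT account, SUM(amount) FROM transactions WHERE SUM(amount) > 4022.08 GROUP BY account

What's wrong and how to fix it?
Bug: WHERE runs before GROUP BY, so aggregates aren't available there

Fix: Move the aggregate condition to a HAVING clause

Corrected query:
SELECT account, SUM(amount) FROM transactions GROUP BY account HAVING SUM(amount) > 4022.08

Result:
account | SUM(amount)
--------+------------
ACC-103 | 11828.3    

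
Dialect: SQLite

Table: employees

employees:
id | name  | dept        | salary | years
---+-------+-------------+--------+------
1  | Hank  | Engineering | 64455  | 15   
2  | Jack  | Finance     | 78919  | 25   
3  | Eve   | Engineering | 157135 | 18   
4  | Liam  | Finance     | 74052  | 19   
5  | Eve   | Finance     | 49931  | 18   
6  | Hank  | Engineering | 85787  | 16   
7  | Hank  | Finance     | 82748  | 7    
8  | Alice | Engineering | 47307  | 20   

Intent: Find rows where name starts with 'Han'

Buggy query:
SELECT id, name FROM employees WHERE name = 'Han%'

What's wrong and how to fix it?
Bug: Wildcards only work with LIKE; '=' treats '%' as a literal character

Fix: Use LIKE for wildcard pattern matching

Corrected query:
SELECT id, name FROM employees WHERE name LIKE 'Han%'

Result:
id | name
---+-----
1  | Hank
6  | Hank
7  | Hank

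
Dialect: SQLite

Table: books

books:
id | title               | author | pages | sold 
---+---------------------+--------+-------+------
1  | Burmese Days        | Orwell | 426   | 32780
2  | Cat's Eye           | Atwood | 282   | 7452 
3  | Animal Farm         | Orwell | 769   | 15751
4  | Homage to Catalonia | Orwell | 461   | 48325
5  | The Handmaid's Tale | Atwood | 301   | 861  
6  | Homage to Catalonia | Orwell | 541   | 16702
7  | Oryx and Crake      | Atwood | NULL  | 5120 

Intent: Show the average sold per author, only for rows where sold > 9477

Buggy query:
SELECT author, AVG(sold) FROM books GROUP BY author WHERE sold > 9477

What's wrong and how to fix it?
Bug: WHERE cannot follow GROUP BY

Fix: Place WHERE between FROM and GROUP BY

Corrected query:
SELECT author, AVG(sold) FROM books WHERE sold > 9477 GROUP BY author

Result:
author | AVG(sold)
-------+----------
Orwell | 28389.5  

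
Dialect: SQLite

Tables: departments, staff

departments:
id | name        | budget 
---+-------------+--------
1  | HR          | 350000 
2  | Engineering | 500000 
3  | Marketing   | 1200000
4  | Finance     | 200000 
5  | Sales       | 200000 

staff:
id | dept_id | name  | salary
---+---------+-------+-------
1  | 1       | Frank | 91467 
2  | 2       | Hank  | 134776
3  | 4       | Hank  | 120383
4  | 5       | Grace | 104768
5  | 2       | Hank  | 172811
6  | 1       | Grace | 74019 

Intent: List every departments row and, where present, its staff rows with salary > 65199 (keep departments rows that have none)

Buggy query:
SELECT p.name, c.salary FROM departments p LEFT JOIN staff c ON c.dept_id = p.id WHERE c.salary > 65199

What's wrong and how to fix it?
Bug: A WHERE condition on the right-hand table after LEFT JOIN drops unmatched parents

Fix: Put 'c.salary > 65199' in the JOIN's ON clause instead of WHERE

Corrected query:
SELECT p.name, c.salary FROM departments p LEFT JOIN staff c ON c.dept_id = p.id AND c.salary > 65199

Result:
name        | salary
------------+-------
HR          | 74019 
HR          | 91467 
Engineering | 134776
Engineering | 172811
Marketing   | NULL  
Finance     | 120383
Sales       | 104768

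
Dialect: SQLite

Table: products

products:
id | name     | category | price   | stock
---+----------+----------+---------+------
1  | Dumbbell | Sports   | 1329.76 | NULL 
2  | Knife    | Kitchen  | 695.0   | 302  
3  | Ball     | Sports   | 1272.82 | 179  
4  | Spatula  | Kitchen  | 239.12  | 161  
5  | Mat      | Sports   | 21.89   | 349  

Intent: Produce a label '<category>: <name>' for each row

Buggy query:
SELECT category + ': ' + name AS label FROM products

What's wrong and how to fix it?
Bug: '+' is numeric addition; on text columns SQLite converts them to 0 instead of concatenating

Fix: Replace + with || to concatenate text

Corrected query:
SELECT category || ': ' || name AS label FROM products

Result:
label           
----------------
Sports: Dumbbell
Kitchen: Knife  
Sports: Ball    
Kitchen: Spatula
Sports: Mat     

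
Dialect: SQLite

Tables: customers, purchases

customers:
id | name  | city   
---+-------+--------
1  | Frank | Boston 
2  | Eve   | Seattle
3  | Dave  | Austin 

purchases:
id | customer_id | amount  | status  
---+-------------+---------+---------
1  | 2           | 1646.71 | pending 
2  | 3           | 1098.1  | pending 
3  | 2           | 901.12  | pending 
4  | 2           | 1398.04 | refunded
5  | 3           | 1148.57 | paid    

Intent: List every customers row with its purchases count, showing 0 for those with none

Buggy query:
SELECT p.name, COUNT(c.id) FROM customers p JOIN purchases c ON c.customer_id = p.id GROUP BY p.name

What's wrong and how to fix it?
Bug: An inner join excludes parents with zero children

Fix: Switch to LEFT JOIN to retain unmatched parent rows

Corrected query:
SELECT p.name, COUNT(c.id) FROM customers p LEFT JOIN purchases c ON c.customer_id = p.id GROUP BY p.name

Result:
name  | COUNT(c.id)
------+------------
Dave  | 2          
Eve   | 3          
Frank | 0          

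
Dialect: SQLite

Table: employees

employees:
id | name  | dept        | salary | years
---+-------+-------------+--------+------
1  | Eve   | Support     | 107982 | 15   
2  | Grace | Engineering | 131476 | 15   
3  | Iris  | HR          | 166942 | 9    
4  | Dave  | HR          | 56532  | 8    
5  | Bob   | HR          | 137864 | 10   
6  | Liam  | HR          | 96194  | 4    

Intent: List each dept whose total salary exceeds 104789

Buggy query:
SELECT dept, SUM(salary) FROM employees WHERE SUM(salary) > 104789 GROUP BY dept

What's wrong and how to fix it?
Bug: SUM(salary) is an aggregate, but WHERE filters rows before aggregation

Fix: Move the aggregate condition to a HAVING clause

Corrected query:
SELECT dept, SUM(salary) FROM employees GROUP BY dept HAVING SUM(salary) > 104789

Result:
dept        | SUM(salary)
------------+------------
Engineering | 131476     
HR          | 457532     
Support     | 107982     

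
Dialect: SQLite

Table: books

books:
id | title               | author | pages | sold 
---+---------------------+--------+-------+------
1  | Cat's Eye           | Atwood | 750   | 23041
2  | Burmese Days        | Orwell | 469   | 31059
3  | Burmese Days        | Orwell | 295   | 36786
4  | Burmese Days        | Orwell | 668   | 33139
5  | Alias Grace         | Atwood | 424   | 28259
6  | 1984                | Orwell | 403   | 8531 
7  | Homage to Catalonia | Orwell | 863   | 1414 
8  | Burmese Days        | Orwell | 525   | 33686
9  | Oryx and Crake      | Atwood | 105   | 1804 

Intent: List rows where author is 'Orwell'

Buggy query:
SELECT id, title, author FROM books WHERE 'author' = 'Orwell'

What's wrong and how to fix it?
Bug: Single quotes denote string literals in SQL; the column name is being compared as a constant string

Fix: Remove the quotes around the column name (or use double quotes for an identifier)

Corrected query:
SELECT id, title, author FROM books WHERE author = 'Orwell'

Result:
id | title               | author
---+---------------------+-------
2  | Burmese Days        | Orwell
3  | Burmese Days        | Orwell
4  | Burmese Days        | Orwell
6  | 1984                | Orwell
7  | Homage to Catalonia | Orwell
8  | Burmese Days        | Orwell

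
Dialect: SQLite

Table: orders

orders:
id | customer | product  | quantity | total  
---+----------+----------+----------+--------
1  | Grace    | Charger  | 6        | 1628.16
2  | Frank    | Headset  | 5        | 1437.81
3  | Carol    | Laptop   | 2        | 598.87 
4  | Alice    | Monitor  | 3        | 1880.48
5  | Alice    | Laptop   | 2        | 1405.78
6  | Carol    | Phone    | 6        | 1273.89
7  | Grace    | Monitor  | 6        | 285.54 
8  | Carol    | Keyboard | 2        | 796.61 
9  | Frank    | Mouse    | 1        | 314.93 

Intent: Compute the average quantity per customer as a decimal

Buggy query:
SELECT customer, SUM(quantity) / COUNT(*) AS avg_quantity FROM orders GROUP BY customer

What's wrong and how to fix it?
Bug: Both operands are integers, so '/' performs integer division and truncates

Fix: Cast one side to REAL so the division keeps the fractional part

Corrected query:
SELECT customer, SUM(quantity) * 1.0 / COUNT(*) AS avg_quantity FROM orders GROUP BY customer

Result:
customer | avg_quantity
---------+-------------
Alice    | 2.5         
Carol    | 3.333333    
Frank    | 3           
Grace    | 6           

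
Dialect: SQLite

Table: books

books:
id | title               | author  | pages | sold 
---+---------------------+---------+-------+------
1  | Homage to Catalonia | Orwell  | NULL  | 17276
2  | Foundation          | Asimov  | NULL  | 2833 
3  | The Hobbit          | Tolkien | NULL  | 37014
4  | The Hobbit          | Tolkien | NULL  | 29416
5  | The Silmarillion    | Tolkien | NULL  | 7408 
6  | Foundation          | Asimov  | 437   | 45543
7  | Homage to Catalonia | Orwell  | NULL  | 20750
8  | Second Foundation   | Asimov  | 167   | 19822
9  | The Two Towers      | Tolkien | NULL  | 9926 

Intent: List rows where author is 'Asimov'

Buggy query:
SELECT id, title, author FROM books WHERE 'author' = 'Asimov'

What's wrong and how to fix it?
Bug: Single quotes denote string literals in SQL; the column name is being compared as a constant string

Fix: Remove the quotes around the column name (or use double quotes for an identifier)

Corrected query:
SELECT id, title, author FROM books WHERE author = 'Asimov'

Result:
id | title             | author
---+-------------------+-------
2  | Foundation        | Asimov
6  | Foundation        | Asimov
8  | Second Foundation | Asimov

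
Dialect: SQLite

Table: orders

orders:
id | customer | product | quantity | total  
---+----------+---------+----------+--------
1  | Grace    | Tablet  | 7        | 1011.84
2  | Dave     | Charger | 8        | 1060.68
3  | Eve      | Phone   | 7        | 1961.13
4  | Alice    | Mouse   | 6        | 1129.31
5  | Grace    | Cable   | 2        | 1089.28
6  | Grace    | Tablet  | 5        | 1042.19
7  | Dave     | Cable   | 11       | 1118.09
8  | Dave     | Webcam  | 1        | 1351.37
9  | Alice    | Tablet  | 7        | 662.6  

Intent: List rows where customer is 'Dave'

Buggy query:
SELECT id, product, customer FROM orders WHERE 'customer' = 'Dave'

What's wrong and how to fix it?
Bug: Single quotes denote string literals in SQL; the column name is being compared as a constant string

Fix: Reference the column as customer without single quotes

Corrected query:
SELECT id, product, customer FROM orders WHERE customer = 'Dave'

Result:
id | product | customer
---+---------+---------
2  | Charger | Dave    
7  | Cable   | Dave    
8  | Webcam  | Dave    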